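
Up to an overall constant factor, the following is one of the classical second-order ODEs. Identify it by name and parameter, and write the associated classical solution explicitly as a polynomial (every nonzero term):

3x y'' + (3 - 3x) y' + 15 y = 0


All three coefficients share the factor 3; dividing through by 3 gives  x y'' + (1 - x) y' + 5 y = 0.
This matches the Laguerre equation x y'' + (1 - x) y' + n y = 0 with n = 5; the polynomial solution is L_5(x).
With y = sum_k a_k x^k, matching x^k gives (k+1)k a_{k+1} + (k+1) a_{k+1} - k a_k + n a_k = 0, i.e. (k+1)^2 a_{k+1} = (k - n) a_k = (k - 5) a_k. The right side vanishes at k = 5, so the series terminates at degree 5.
Standard normalization L_n(0) = 1 gives a_0 = 1. Work upward with a_{k+1} = (k - 5) a_k / (k+1)^2:
  a_1 = (0 - 5)(1) / 1^2 = -5/1 = -5
  a_2 = (1 - 5)(-5) / 2^2 = 20/4 = 5
  a_3 = (2 - 5)(5) / 3^2 = -15/9 = -5/3
  a_4 = (3 - 5)(-5/3) / 4^2 = (10/3)/16 = 5/24
  a_5 = (4 - 5)(5/24) / 5^2 = (-5/24)/25 = -1/120
Hence L_5(x) = -x^5/120 + 5 x^4/24 - 5 x^3/3 + 5 x^2 - 5 x + 1.

L_5(x); series = -x^5/120 + 5 x^4/24 - 5 x^3/3 + 5 x^2 - 5 x + 1


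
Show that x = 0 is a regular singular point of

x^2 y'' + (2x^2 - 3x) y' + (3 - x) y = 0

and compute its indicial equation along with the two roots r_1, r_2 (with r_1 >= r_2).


Divide by x^2 to reach normal form y'' + P_1(x) y' + P_2(x) y = 0 with P_1(x) = 2 - 3/x and P_2(x) = -1/x + 3/x^2.
x = 0 is a singular point because the y'-coefficient 2 - 3/x has a pole at x = 0 and the y-coefficient -1/x + 3/x^2 has a pole at x = 0.
It is a regular singular point because x P_1(x) = p(x) = 2x - 3 and x^2 P_2(x) = q(x) = 3 - x are polynomials, hence analytic at x = 0.
p(0) = -3,  q(0) = 3.
Indicial equation: r(r-1) + p(0) r + q(0) = 0, i.e. r^2 + (p(0) - 1) r + q(0) = 0, i.e. r^2 - 4 r + 3 = 0.
Discriminant: (-4)^2 - 4(3) = 4, so r = (4 ± 2)/2.
Solving: r_1 = 3, r_2 = 1.

indicial: r^2 - 4 r + 3 = 0; roots r_1 = 3, r_2 = 1


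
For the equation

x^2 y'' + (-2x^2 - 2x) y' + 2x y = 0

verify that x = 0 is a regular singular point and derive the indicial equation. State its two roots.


Divide by x^2 to reach normal form y'' + P_1(x) y' + P_2(x) y = 0 with P_1(x) = -2 - 2/x and P_2(x) = 2/x.
x = 0 is a singular point because the y'-coefficient -2 - 2/x has a pole at x = 0 and the y-coefficient 2/x has a pole at x = 0.
It is a regular singular point because x P_1(x) = p(x) = -2x - 2 and x^2 P_2(x) = q(x) = 2x are polynomials, hence analytic at x = 0.
p(0) = -2,  q(0) = 0.
Indicial equation: r(r-1) + p(0) r + q(0) = 0, i.e. r^2 + (p(0) - 1) r + q(0) = 0, i.e. r^2 - 3 r = 0.
Discriminant: (-3)^2 - 4(0) = 9, so r = (3 ± 3)/2.
Solving: r_1 = 3, r_2 = 0.

indicial: r^2 - 3 r = 0; roots r_1 = 3, r_2 = 0


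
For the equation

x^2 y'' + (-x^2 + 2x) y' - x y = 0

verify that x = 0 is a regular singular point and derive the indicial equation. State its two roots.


Divide by x^2 to reach normal form y'' + P_1(x) y' + P_2(x) y = 0 with P_1(x) = -1 + 2/x and P_2(x) = -1/x.
x = 0 is a singular point because the y'-coefficient -1 + 2/x has a pole at x = 0 and the y-coefficient -1/x has a pole at x = 0.
It is a regular singular point because x P_1(x) = p(x) = 2 - x and x^2 P_2(x) = q(x) = -x are polynomials, hence analytic at x = 0.
p(0) = 2,  q(0) = 0.
Indicial equation: r(r-1) + p(0) r + q(0) = 0, i.e. r^2 + (p(0) - 1) r + q(0) = 0, i.e. r^2 + 1 r = 0.
Discriminant: (1)^2 - 4(0) = 1, so r = (-1 ± 1)/2.
Solving: r_1 = 0, r_2 = -1.

indicial: r^2 + 1 r = 0; roots r_1 = 0, r_2 = -1


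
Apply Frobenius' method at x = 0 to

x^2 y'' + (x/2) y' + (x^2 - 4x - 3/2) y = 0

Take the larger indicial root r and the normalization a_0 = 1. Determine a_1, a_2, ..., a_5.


Write in Frobenius form y'' + (p(x)/x) y' + (q(x)/x^2) y = 0:
  p(x) = 1/2,  q(x) = x^2 - 4x - 3/2.
Indicial equation: r(r-1) + (1/2) r + (-3/2) = 0 -> roots r_1 = 3/2, r_2 = -1.
Take r = r_1 = 3/2. Let y(x) = x^r sum_{n>=0} a_n x^n with a_0 = 1.
Substitute y = x^r sum a_n x^n and match x^{r+n}. The recurrence is
  D(n) a_n - 4 a_{n-1} + 1 a_{n-2} = 0,  where D(n) = (r+n)(r+n-1) + (1/2)(r+n) + (-3/2).
  a_n = [4 a_{n-1} - 1 a_{n-2}] / D(n).
Since the indicial polynomial factors as (r - r_1)(r - r_2), D(n) = (r_1 + n - r_1)(r_1 + n - r_2) = n(n + 5/2).
Evaluating step by step (a_0 = 1):
  n = 1: D(1) = 1(1 + 5/2) = 7/2; numerator = 4(1) = 4; a_1 = (4)/(7/2) = 8/7
  n = 2: D(2) = 2(2 + 5/2) = 9; numerator = 4(8/7) - 1(1) = 25/7; a_2 = (25/7)/(9) = 25/63
  n = 3: D(3) = 3(3 + 5/2) = 33/2; numerator = 4(25/63) - 1(8/7) = 4/9; a_3 = (4/9)/(33/2) = 8/297
  n = 4: D(4) = 4(4 + 5/2) = 26; numerator = 4(8/297) - 1(25/63) = -601/2079; a_4 = (-601/2079)/(26) = -601/54054
  n = 5: D(5) = 5(5 + 5/2) = 75/2; numerator = 4(-601/54054) - 1(8/297) = -1930/27027; a_5 = (-1930/27027)/(75/2) = -772/405405

r = 3/2; a_0 = 1; a_1 = 8/7; a_2 = 25/63; a_3 = 8/297; a_4 = -601/54054; a_5 = -772/405405


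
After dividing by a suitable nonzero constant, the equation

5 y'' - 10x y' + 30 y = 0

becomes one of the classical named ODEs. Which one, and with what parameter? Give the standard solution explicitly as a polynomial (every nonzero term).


All three coefficients share the factor 5; dividing through by 5 gives  y'' - 2x y' + 6 y = 0.
This matches the Hermite equation y'' - 2x y' + 2n y = 0 with 2n = 6, so n = 3; the polynomial solution is H_3(x).
With y = sum_k a_k x^k, matching x^k gives (k+2)(k+1) a_{k+2} = 2(k - n) a_k = 2(k - 3) a_k. The right side vanishes at k = 3, so the series with the parity of 3 terminates at degree 3.
Standard normalization: leading coefficient of H_n is 2^n, so a_3 = 2^3 = 8. Work downward with a_k = (k+1)(k+2) a_{k+2} / (2(k - n)):
  a_1 = (2)(3)(8) / (2(1 - 3)) = 48/(-4) = -12
Hence H_3(x) = 8 x^3 - 12 x.

H_3(x); series = 8 x^3 - 12 x


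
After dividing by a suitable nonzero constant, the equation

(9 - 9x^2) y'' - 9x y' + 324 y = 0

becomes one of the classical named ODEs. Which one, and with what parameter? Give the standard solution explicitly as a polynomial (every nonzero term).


All three coefficients share the factor 9; dividing through by 9 gives  (1 - x^2) y'' - x y' + 36 y = 0.
This matches the Chebyshev equation (1 - x^2) y'' - x y' + n^2 y = 0 (note the -x y' term, not -2x y') with n^2 = 36, so n = 6; the polynomial solution is T_6(x).
With y = sum_k a_k x^k, matching x^k gives (k+2)(k+1) a_{k+2} = (k^2 - n^2) a_k = (k - 6)(k + 6) a_k. The right side vanishes at k = 6, so the series with the parity of 6 terminates at degree 6.
Standard normalization: leading coefficient of T_n is 2^(n-1), so a_6 = 2^5 = 32. Work downward with a_k = (k+1)(k+2) a_{k+2} / ((k - 6)(k + 6)):
  a_4 = (5)(6)(32) / ((4 - 6)(4 + 6)) = 960/(-20) = -48
  a_2 = (3)(4)(-48) / ((2 - 6)(2 + 6)) = -576/(-32) = 18
  a_0 = (1)(2)(18) / ((0 - 6)(0 + 6)) = 36/(-36) = -1
Hence T_6(x) = 32 x^6 - 48 x^4 + 18 x^2 - 1.

T_6(x); series = 32 x^6 - 48 x^4 + 18 x^2 - 1


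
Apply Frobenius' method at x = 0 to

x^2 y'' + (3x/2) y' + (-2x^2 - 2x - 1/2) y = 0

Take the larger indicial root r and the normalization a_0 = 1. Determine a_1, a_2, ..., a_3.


Write in Frobenius form y'' + (p(x)/x) y' + (q(x)/x^2) y = 0:
  p(x) = 3/2,  q(x) = -2x^2 - 2x - 1/2.
Indicial equation: r(r-1) + (3/2) r + (-1/2) = 0 -> roots r_1 = 1/2, r_2 = -1.
Take r = r_1 = 1/2. Let y(x) = x^r sum_{n>=0} a_n x^n with a_0 = 1.
Substitute y = x^r sum a_n x^n and match x^{r+n}. The recurrence is
  D(n) a_n - 2 a_{n-1} - 2 a_{n-2} = 0,  where D(n) = (r+n)(r+n-1) + (3/2)(r+n) + (-1/2).
  a_n = [2 a_{n-1} + 2 a_{n-2}] / D(n).
Since the indicial polynomial factors as (r - r_1)(r - r_2), D(n) = (r_1 + n - r_1)(r_1 + n - r_2) = n(n + 3/2).
Evaluating step by step (a_0 = 1):
  n = 1: D(1) = 1(1 + 3/2) = 5/2; numerator = 2(1) = 2; a_1 = (2)/(5/2) = 4/5
  n = 2: D(2) = 2(2 + 3/2) = 7; numerator = 2(4/5) + 2(1) = 18/5; a_2 = (18/5)/(7) = 18/35
  n = 3: D(3) = 3(3 + 3/2) = 27/2; numerator = 2(18/35) + 2(4/5) = 92/35; a_3 = (92/35)/(27/2) = 184/945

r = 1/2; a_0 = 1; a_1 = 4/5; a_2 = 18/35; a_3 = 184/945


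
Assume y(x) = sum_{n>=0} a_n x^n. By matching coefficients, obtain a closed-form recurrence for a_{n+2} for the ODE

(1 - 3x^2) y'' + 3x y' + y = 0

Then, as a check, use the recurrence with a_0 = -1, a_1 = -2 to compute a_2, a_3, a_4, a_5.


Substitute y = sum_n a_n x^n.
(1 - 3 x^2) y'' contributes (n+2)(n+1) a_{n+2} - 3 n(n-1) a_n at x^n.
3 x y'(x) contributes 3 n a_n at x^n.
y(x) contributes 1 a_n at x^n.
Matching x^n: (n+2)(n+1) a_{n+2} + (-3 n(n-1) + 3 n + 1) a_n = 0.
Thus a_{n+2} = (3 n(n-1) - 3 n - 1) / ((n+1)(n+2)) * a_n.

Check with a_0 = -1, a_1 = -2 (apply the recurrence for n = 0, 1, 2, 3): a_0 = -1, a_1 = -2, a_2 = 1/2, a_3 = 4/3, a_4 = -1/24, a_5 = 8/15.

a_(n+2) = (3 n(n-1) - 3 n - 1) / ((n+1)(n+2)) * a_n; check: a_0 = -1, a_1 = -2, a_2 = 1/2, a_3 = 4/3, a_4 = -1/24, a_5 = 8/15


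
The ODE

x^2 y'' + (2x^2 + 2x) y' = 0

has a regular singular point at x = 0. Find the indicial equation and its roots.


Divide by x^2 to reach normal form y'' + P_1(x) y' + P_2(x) y = 0 with P_1(x) = 2 + 2/x and P_2(x) = 0.
x = 0 is a singular point because the y'-coefficient 2 + 2/x has a pole at x = 0.
It is a regular singular point because x P_1(x) = p(x) = 2x + 2 and x^2 P_2(x) = q(x) = 0 are polynomials, hence analytic at x = 0.
p(0) = 2,  q(0) = 0.
Indicial equation: r(r-1) + p(0) r + q(0) = 0, i.e. r^2 + (p(0) - 1) r + q(0) = 0, i.e. r^2 + 1 r = 0.
Discriminant: (1)^2 - 4(0) = 1, so r = (-1 ± 1)/2.
Solving: r_1 = 0, r_2 = -1.

indicial: r^2 + 1 r = 0; roots r_1 = 0, r_2 = -1


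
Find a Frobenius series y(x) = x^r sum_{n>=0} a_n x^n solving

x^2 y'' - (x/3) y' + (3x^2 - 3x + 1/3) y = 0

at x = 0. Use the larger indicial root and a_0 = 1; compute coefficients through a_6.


Write in Frobenius form y'' + (p(x)/x) y' + (q(x)/x^2) y = 0:
  p(x) = -1/3,  q(x) = 3x^2 - 3x + 1/3.
Indicial equation: r(r-1) + (-1/3) r + (1/3) = 0 -> roots r_1 = 1, r_2 = 1/3.
Take r = r_1 = 1. Let y(x) = x^r sum_{n>=0} a_n x^n with a_0 = 1.
Substitute y = x^r sum a_n x^n and match x^{r+n}. The recurrence is
  D(n) a_n - 3 a_{n-1} + 3 a_{n-2} = 0,  where D(n) = (r+n)(r+n-1) + (-1/3)(r+n) + (1/3).
  a_n = [3 a_{n-1} - 3 a_{n-2}] / D(n).
Since the indicial polynomial factors as (r - r_1)(r - r_2), D(n) = (r_1 + n - r_1)(r_1 + n - r_2) = n(n + 2/3).
Evaluating step by step (a_0 = 1):
  n = 1: D(1) = 1(1 + 2/3) = 5/3; numerator = 3(1) = 3; a_1 = (3)/(5/3) = 9/5
  n = 2: D(2) = 2(2 + 2/3) = 16/3; numerator = 3(9/5) - 3(1) = 12/5; a_2 = (12/5)/(16/3) = 9/20
  n = 3: D(3) = 3(3 + 2/3) = 11; numerator = 3(9/20) - 3(9/5) = -81/20; a_3 = (-81/20)/(11) = -81/220
  n = 4: D(4) = 4(4 + 2/3) = 56/3; numerator = 3(-81/220) - 3(9/20) = -27/11; a_4 = (-27/11)/(56/3) = -81/616
  n = 5: D(5) = 5(5 + 2/3) = 85/3; numerator = 3(-81/616) - 3(-81/220) = 2187/3080; a_5 = (2187/3080)/(85/3) = 6561/261800
  n = 6: D(6) = 6(6 + 2/3) = 40; numerator = 3(6561/261800) - 3(-81/616) = 5589/11900; a_6 = (5589/11900)/(40) = 5589/476000

r = 1; a_0 = 1; a_1 = 9/5; a_2 = 9/20; a_3 = -81/220; a_4 = -81/616; a_5 = 6561/261800; a_6 = 5589/476000


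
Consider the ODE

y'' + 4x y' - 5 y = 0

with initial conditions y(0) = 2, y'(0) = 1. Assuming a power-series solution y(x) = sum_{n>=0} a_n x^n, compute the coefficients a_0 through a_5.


Ansatz: y(x) = sum_{n>=0} a_n x^n, so y'(x) = sum_{n>=1} n a_n x^(n-1) and y''(x) = sum_{n>=2} n(n-1) a_n x^(n-2).
Substitute into P(x) y'' + Q(x) y' + R(x) y = 0 with P(x) = 1, Q(x) = 4x, R(x) = -5, and match powers of x.
Initial conditions: a_0 = 2, a_1 = 1.
Setting the coefficient of each power of x to zero and solving order by order (substituting the coefficients already found):
  x^0: 2 a_2 - 5 a_0 = 0  ->  2 a_2 = 5 a_0 = 10  ->  a_2 = 5
  x^1: 6 a_3 - a_1 = 0  ->  6 a_3 = a_1 = 1  ->  a_3 = 1/6
  x^2: 12 a_4 + 3 a_2 = 0  ->  12 a_4 = -3 a_2 = -15  ->  a_4 = -5/4
  x^3: 20 a_5 + 7 a_3 = 0  ->  20 a_5 = -7 a_3 = -7/6  ->  a_5 = -7/120
Truncated series: y(x) = 2 + x + 5 x^2 + (1/6) x^3 - (5/4) x^4 - (7/120) x^5 + O(x^6).

a_0 = 2; a_1 = 1; a_2 = 5; a_3 = 1/6; a_4 = -5/4; a_5 = -7/120


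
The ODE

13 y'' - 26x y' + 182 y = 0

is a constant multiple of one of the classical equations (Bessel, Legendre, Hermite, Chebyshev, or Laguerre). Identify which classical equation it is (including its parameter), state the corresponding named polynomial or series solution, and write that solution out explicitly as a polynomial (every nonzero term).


All three coefficients share the factor 13; dividing through by 13 gives  y'' - 2x y' + 14 y = 0.
This matches the Hermite equation y'' - 2x y' + 2n y = 0 with 2n = 14, so n = 7; the polynomial solution is H_7(x).
With y = sum_k a_k x^k, matching x^k gives (k+2)(k+1) a_{k+2} = 2(k - n) a_k = 2(k - 7) a_k. The right side vanishes at k = 7, so the series with the parity of 7 terminates at degree 7.
Standard normalization: leading coefficient of H_n is 2^n, so a_7 = 2^7 = 128. Work downward with a_k = (k+1)(k+2) a_{k+2} / (2(k - n)):
  a_5 = (6)(7)(128) / (2(5 - 7)) = 5376/(-4) = -1344
  a_3 = (4)(5)(-1344) / (2(3 - 7)) = -26880/(-8) = 3360
  a_1 = (2)(3)(3360) / (2(1 - 7)) = 20160/(-12) = -1680
Hence H_7(x) = 128 x^7 - 1344 x^5 + 3360 x^3 - 1680 x.

H_7(x); series = 128 x^7 - 1344 x^5 + 3360 x^3 - 1680 x


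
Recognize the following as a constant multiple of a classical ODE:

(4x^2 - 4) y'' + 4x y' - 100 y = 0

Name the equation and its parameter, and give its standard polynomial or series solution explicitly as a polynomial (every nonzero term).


All three coefficients share the factor -4; dividing through by -4 gives  (1 - x^2) y'' - x y' + 25 y = 0.
This matches the Chebyshev equation (1 - x^2) y'' - x y' + n^2 y = 0 (note the -x y' term, not -2x y') with n^2 = 25, so n = 5; the polynomial solution is T_5(x).
With y = sum_k a_k x^k, matching x^k gives (k+2)(k+1) a_{k+2} = (k^2 - n^2) a_k = (k - 5)(k + 5) a_k. The right side vanishes at k = 5, so the series with the parity of 5 terminates at degree 5.
Standard normalization: leading coefficient of T_n is 2^(n-1), so a_5 = 2^4 = 16. Work downward with a_k = (k+1)(k+2) a_{k+2} / ((k - 5)(k + 5)):
  a_3 = (4)(5)(16) / ((3 - 5)(3 + 5)) = 320/(-16) = -20
  a_1 = (2)(3)(-20) / ((1 - 5)(1 + 5)) = -120/(-24) = 5
Hence T_5(x) = 16 x^5 - 20 x^3 + 5 x.

T_5(x); series = 16 x^5 - 20 x^3 + 5 x


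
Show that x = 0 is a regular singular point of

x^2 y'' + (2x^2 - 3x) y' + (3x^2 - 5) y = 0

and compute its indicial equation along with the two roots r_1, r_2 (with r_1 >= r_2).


Divide by x^2 to reach normal form y'' + P_1(x) y' + P_2(x) y = 0 with P_1(x) = 2 - 3/x and P_2(x) = 3 - 5/x^2.
x = 0 is a singular point because the y'-coefficient 2 - 3/x has a pole at x = 0 and the y-coefficient 3 - 5/x^2 has a pole at x = 0.
It is a regular singular point because x P_1(x) = p(x) = 2x - 3 and x^2 P_2(x) = q(x) = 3x^2 - 5 are polynomials, hence analytic at x = 0.
p(0) = -3,  q(0) = -5.
Indicial equation: r(r-1) + p(0) r + q(0) = 0, i.e. r^2 + (p(0) - 1) r + q(0) = 0, i.e. r^2 - 4 r - 5 = 0.
Discriminant: (-4)^2 - 4(-5) = 36, so r = (4 ± 6)/2.
Solving: r_1 = 5, r_2 = -1.

indicial: r^2 - 4 r - 5 = 0; roots r_1 = 5, r_2 = -1


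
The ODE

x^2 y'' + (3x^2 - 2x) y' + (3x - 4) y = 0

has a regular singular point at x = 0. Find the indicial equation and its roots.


Divide by x^2 to reach normal form y'' + P_1(x) y' + P_2(x) y = 0 with P_1(x) = 3 - 2/x and P_2(x) = 3/x - 4/x^2.
x = 0 is a singular point because the y'-coefficient 3 - 2/x has a pole at x = 0 and the y-coefficient 3/x - 4/x^2 has a pole at x = 0.
It is a regular singular point because x P_1(x) = p(x) = 3x - 2 and x^2 P_2(x) = q(x) = 3x - 4 are polynomials, hence analytic at x = 0.
p(0) = -2,  q(0) = -4.
Indicial equation: r(r-1) + p(0) r + q(0) = 0, i.e. r^2 + (p(0) - 1) r + q(0) = 0, i.e. r^2 - 3 r - 4 = 0.
Discriminant: (-3)^2 - 4(-4) = 25, so r = (3 ± 5)/2.
Solving: r_1 = 4, r_2 = -1.

indicial: r^2 - 3 r - 4 = 0; roots r_1 = 4, r_2 = -1


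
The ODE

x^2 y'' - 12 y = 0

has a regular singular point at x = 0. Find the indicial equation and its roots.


Divide by x^2 to reach normal form y'' + P_1(x) y' + P_2(x) y = 0 with P_1(x) = 0 and P_2(x) = -12/x^2.
x = 0 is a singular point because the y-coefficient -12/x^2 has a pole at x = 0.
It is a regular singular point because x P_1(x) = p(x) = 0 and x^2 P_2(x) = q(x) = -12 are polynomials, hence analytic at x = 0.
p(0) = 0,  q(0) = -12.
Indicial equation: r(r-1) + p(0) r + q(0) = 0, i.e. r^2 + (p(0) - 1) r + q(0) = 0, i.e. r^2 - 1 r - 12 = 0.
Discriminant: (-1)^2 - 4(-12) = 49, so r = (1 ± 7)/2.
Solving: r_1 = 4, r_2 = -3.

indicial: r^2 - 1 r - 12 = 0; roots r_1 = 4, r_2 = -3


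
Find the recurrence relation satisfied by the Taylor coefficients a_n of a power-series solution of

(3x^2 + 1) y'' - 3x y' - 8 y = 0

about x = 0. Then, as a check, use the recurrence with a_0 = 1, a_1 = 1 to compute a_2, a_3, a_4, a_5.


Substitute y = sum_n a_n x^n.
(1 + 3 x^2) y'' contributes (n+2)(n+1) a_{n+2} + 3 n(n-1) a_n at x^n.
-3 x y'(x) contributes -3 n a_n at x^n.
-8 y(x) contributes -8 a_n at x^n.
Matching x^n: (n+2)(n+1) a_{n+2} + (3 n(n-1) - 3 n - 8) a_n = 0.
Thus a_{n+2} = (-3 n(n-1) + 3 n + 8) / ((n+1)(n+2)) * a_n.

Check with a_0 = 1, a_1 = 1 (apply the recurrence for n = 0, 1, 2, 3): a_0 = 1, a_1 = 1, a_2 = 4, a_3 = 11/6, a_4 = 8/3, a_5 = -11/120.

a_(n+2) = (-3 n(n-1) + 3 n + 8) / ((n+1)(n+2)) * a_n; check: a_0 = 1, a_1 = 1, a_2 = 4, a_3 = 11/6, a_4 = 8/3, a_5 = -11/120


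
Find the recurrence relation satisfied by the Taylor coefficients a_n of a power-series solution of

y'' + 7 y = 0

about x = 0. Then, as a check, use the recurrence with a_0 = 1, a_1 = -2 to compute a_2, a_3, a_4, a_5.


Substitute y = sum_n a_n x^n into y'' + (const) y = 0.
y''(x) = sum_{n>=0} (n+2)(n+1) a_{n+2} x^n.
The ODE becomes sum_n [(n+2)(n+1) a_{n+2} + 7 a_n] x^n = 0.
Setting each coefficient to zero gives the recurrence:
  (n+2)(n+1) a_{n+2} + 7 a_n = 0,
  a_{n+2} = -7 / ((n+1)(n+2)) a_n.

Check with a_0 = 1, a_1 = -2 (apply the recurrence for n = 0, 1, 2, 3): a_0 = 1, a_1 = -2, a_2 = -7/2, a_3 = 7/3, a_4 = 49/24, a_5 = -49/60.

a_{n+2} = -7/((n+1)(n+2)) * a_n; check: a_0 = 1, a_1 = -2, a_2 = -7/2, a_3 = 7/3, a_4 = 49/24, a_5 = -49/60


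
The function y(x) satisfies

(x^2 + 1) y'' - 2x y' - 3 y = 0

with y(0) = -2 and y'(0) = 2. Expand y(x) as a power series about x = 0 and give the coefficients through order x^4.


Ansatz: y(x) = sum_{n>=0} a_n x^n, so y'(x) = sum_{n>=1} n a_n x^(n-1) and y''(x) = sum_{n>=2} n(n-1) a_n x^(n-2).
Substitute into P(x) y'' + Q(x) y' + R(x) y = 0 with P(x) = x^2 + 1, Q(x) = -2x, R(x) = -3, and match powers of x.
Initial conditions: a_0 = -2, a_1 = 2.
Setting the coefficient of each power of x to zero and solving order by order (substituting the coefficients already found):
  x^0: 2 a_2 - 3 a_0 = 0  ->  2 a_2 = 3 a_0 = -6  ->  a_2 = -3
  x^1: 6 a_3 - 5 a_1 = 0  ->  6 a_3 = 5 a_1 = 10  ->  a_3 = 5/3
  x^2: 12 a_4 - 5 a_2 = 0  ->  12 a_4 = 5 a_2 = -15  ->  a_4 = -5/4
Truncated series: y(x) = -2 + 2 x - 3 x^2 + (5/3) x^3 - (5/4) x^4 + O(x^5).

a_0 = -2; a_1 = 2; a_2 = -3; a_3 = 5/3; a_4 = -5/4


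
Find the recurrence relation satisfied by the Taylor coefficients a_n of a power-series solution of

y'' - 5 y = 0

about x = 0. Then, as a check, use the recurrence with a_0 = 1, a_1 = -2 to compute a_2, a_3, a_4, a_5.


Substitute y = sum_n a_n x^n into y'' + (const) y = 0.
y''(x) = sum_{n>=0} (n+2)(n+1) a_{n+2} x^n.
The ODE becomes sum_n [(n+2)(n+1) a_{n+2} - 5 a_n] x^n = 0.
Setting each coefficient to zero gives the recurrence:
  (n+2)(n+1) a_{n+2} - 5 a_n = 0,
  a_{n+2} = 5 / ((n+1)(n+2)) a_n.

Check with a_0 = 1, a_1 = -2 (apply the recurrence for n = 0, 1, 2, 3): a_0 = 1, a_1 = -2, a_2 = 5/2, a_3 = -5/3, a_4 = 25/24, a_5 = -5/12.

a_{n+2} = 5/((n+1)(n+2)) * a_n; check: a_0 = 1, a_1 = -2, a_2 = 5/2, a_3 = -5/3, a_4 = 25/24, a_5 = -5/12


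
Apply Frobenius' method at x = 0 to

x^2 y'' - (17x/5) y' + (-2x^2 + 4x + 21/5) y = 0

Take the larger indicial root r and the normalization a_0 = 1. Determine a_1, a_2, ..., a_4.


Write in Frobenius form y'' + (p(x)/x) y' + (q(x)/x^2) y = 0:
  p(x) = -17/5,  q(x) = -2x^2 + 4x + 21/5.
Indicial equation: r(r-1) + (-17/5) r + (21/5) = 0 -> roots r_1 = 3, r_2 = 7/5.
Take r = r_1 = 3. Let y(x) = x^r sum_{n>=0} a_n x^n with a_0 = 1.
Substitute y = x^r sum a_n x^n and match x^{r+n}. The recurrence is
  D(n) a_n + 4 a_{n-1} - 2 a_{n-2} = 0,  where D(n) = (r+n)(r+n-1) + (-17/5)(r+n) + (21/5).
  a_n = [-4 a_{n-1} + 2 a_{n-2}] / D(n).
Since the indicial polynomial factors as (r - r_1)(r - r_2), D(n) = (r_1 + n - r_1)(r_1 + n - r_2) = n(n + 8/5).
Evaluating step by step (a_0 = 1):
  n = 1: D(1) = 1(1 + 8/5) = 13/5; numerator = -4(1) = -4; a_1 = (-4)/(13/5) = -20/13
  n = 2: D(2) = 2(2 + 8/5) = 36/5; numerator = -4(-20/13) + 2(1) = 106/13; a_2 = (106/13)/(36/5) = 265/234
  n = 3: D(3) = 3(3 + 8/5) = 69/5; numerator = -4(265/234) + 2(-20/13) = -890/117; a_3 = (-890/117)/(69/5) = -4450/8073
  n = 4: D(4) = 4(4 + 8/5) = 112/5; numerator = -4(-4450/8073) + 2(265/234) = 36085/8073; a_4 = (36085/8073)/(112/5) = 25775/129168

r = 3; a_0 = 1; a_1 = -20/13; a_2 = 265/234; a_3 = -4450/8073; a_4 = 25775/129168


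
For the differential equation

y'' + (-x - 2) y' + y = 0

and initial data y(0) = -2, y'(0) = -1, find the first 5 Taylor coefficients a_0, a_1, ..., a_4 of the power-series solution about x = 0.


Ansatz: y(x) = sum_{n>=0} a_n x^n, so y'(x) = sum_{n>=1} n a_n x^(n-1) and y''(x) = sum_{n>=2} n(n-1) a_n x^(n-2).
Substitute into P(x) y'' + Q(x) y' + R(x) y = 0 with P(x) = 1, Q(x) = -x - 2, R(x) = 1, and match powers of x.
Initial conditions: a_0 = -2, a_1 = -1.
Setting the coefficient of each power of x to zero and solving order by order (substituting the coefficients already found):
  x^0: 2 a_2 - 2 a_1 + a_0 = 0  ->  2 a_2 = 2 a_1 - a_0 = 0  ->  a_2 = 0
  x^1: 6 a_3 - 4 a_2 = 0  ->  6 a_3 = 4 a_2 = 0  ->  a_3 = 0
  x^2: 12 a_4 - 6 a_3 - a_2 = 0  ->  12 a_4 = 6 a_3 + a_2 = 0  ->  a_4 = 0
Truncated series: y(x) = -2 - x + O(x^5).

a_0 = -2; a_1 = -1; a_2 = 0; a_3 = 0; a_4 = 0


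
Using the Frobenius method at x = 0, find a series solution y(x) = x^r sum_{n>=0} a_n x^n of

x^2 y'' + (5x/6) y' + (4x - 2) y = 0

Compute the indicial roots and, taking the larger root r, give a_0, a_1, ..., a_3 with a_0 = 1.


Write in Frobenius form y'' + (p(x)/x) y' + (q(x)/x^2) y = 0:
  p(x) = 5/6,  q(x) = 4x - 2.
Indicial equation: r(r-1) + (5/6) r + (-2) = 0 -> roots r_1 = 3/2, r_2 = -4/3.
Take r = r_1 = 3/2. Let y(x) = x^r sum_{n>=0} a_n x^n with a_0 = 1.
Substitute y = x^r sum a_n x^n and match x^{r+n}. The recurrence is
  D(n) a_n + 4 a_{n-1} = 0,  where D(n) = (r+n)(r+n-1) + (5/6)(r+n) + (-2).
  a_n = -4 / D(n) * a_{n-1}.
Since the indicial polynomial factors as (r - r_1)(r - r_2), D(n) = (r_1 + n - r_1)(r_1 + n - r_2) = n(n + 17/6).
Evaluating step by step (a_0 = 1):
  n = 1: D(1) = 1(1 + 17/6) = 23/6; numerator = -4(1) = -4; a_1 = (-4)/(23/6) = -24/23
  n = 2: D(2) = 2(2 + 17/6) = 29/3; numerator = -4(-24/23) = 96/23; a_2 = (96/23)/(29/3) = 288/667
  n = 3: D(3) = 3(3 + 17/6) = 35/2; numerator = -4(288/667) = -1152/667; a_3 = (-1152/667)/(35/2) = -2304/23345

r = 3/2; a_0 = 1; a_1 = -24/23; a_2 = 288/667; a_3 = -2304/23345


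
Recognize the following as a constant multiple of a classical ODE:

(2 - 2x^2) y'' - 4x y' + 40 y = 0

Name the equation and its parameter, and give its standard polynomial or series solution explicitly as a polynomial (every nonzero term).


All three coefficients share the factor 2; dividing through by 2 gives  (1 - x^2) y'' - 2x y' + 20 y = 0.
This matches the Legendre equation (1 - x^2) y'' - 2x y' + n(n+1) y = 0 (note the -2x y' term) with n(n+1) = 20, so n = 4; the polynomial solution is P_4(x).
With y = sum_k a_k x^k, matching x^k gives (k+2)(k+1) a_{k+2} = [k(k+1) - n(n+1)] a_k = (k - 4)(k + 5) a_k. The right side vanishes at k = 4, so the series with the parity of 4 terminates at degree 4.
Standard normalization (P_n(1) = 1): leading coefficient (2n)!/(2^n (n!)^2) = 40320/(16*576) = 35/8, so a_4 = 35/8. Work downward with a_k = (k+1)(k+2) a_{k+2} / ((k - 4)(k + 5)):
  a_2 = (3)(4)(35/8) / ((2 - 4)(2 + 5)) = (105/2)/(-14) = -15/4
  a_0 = (1)(2)(-15/4) / ((0 - 4)(0 + 5)) = (-15/2)/(-20) = 3/8
Hence P_4(x) = 35 x^4/8 - 15 x^2/4 + 3/8.

P_4(x); series = 35 x^4/8 - 15 x^2/4 + 3/8


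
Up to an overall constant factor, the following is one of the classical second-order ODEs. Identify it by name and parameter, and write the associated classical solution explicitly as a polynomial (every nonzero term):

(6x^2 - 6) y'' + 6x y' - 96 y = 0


All three coefficients share the factor -6; dividing through by -6 gives  (1 - x^2) y'' - x y' + 16 y = 0.
This matches the Chebyshev equation (1 - x^2) y'' - x y' + n^2 y = 0 (note the -x y' term, not -2x y') with n^2 = 16, so n = 4; the polynomial solution is T_4(x).
With y = sum_k a_k x^k, matching x^k gives (k+2)(k+1) a_{k+2} = (k^2 - n^2) a_k = (k - 4)(k + 4) a_k. The right side vanishes at k = 4, so the series with the parity of 4 terminates at degree 4.
Standard normalization: leading coefficient of T_n is 2^(n-1), so a_4 = 2^3 = 8. Work downward with a_k = (k+1)(k+2) a_{k+2} / ((k - 4)(k + 4)):
  a_2 = (3)(4)(8) / ((2 - 4)(2 + 4)) = 96/(-12) = -8
  a_0 = (1)(2)(-8) / ((0 - 4)(0 + 4)) = -16/(-16) = 1
Hence T_4(x) = 8 x^4 - 8 x^2 + 1.

T_4(x); series = 8 x^4 - 8 x^2 + 1


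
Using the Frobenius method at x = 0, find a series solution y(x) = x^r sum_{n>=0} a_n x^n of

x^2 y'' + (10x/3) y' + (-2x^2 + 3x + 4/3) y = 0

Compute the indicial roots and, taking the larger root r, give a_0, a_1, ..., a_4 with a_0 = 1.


Write in Frobenius form y'' + (p(x)/x) y' + (q(x)/x^2) y = 0:
  p(x) = 10/3,  q(x) = -2x^2 + 3x + 4/3.
Indicial equation: r(r-1) + (10/3) r + (4/3) = 0 -> roots r_1 = -1, r_2 = -4/3.
Take r = r_1 = -1. Let y(x) = x^r sum_{n>=0} a_n x^n with a_0 = 1.
Substitute y = x^r sum a_n x^n and match x^{r+n}. The recurrence is
  D(n) a_n + 3 a_{n-1} - 2 a_{n-2} = 0,  where D(n) = (r+n)(r+n-1) + (10/3)(r+n) + (4/3).
  a_n = [-3 a_{n-1} + 2 a_{n-2}] / D(n).
Since the indicial polynomial factors as (r - r_1)(r - r_2), D(n) = (r_1 + n - r_1)(r_1 + n - r_2) = n(n + 1/3).
Evaluating step by step (a_0 = 1):
  n = 1: D(1) = 1(1 + 1/3) = 4/3; numerator = -3(1) = -3; a_1 = (-3)/(4/3) = -9/4
  n = 2: D(2) = 2(2 + 1/3) = 14/3; numerator = -3(-9/4) + 2(1) = 35/4; a_2 = (35/4)/(14/3) = 15/8
  n = 3: D(3) = 3(3 + 1/3) = 10; numerator = -3(15/8) + 2(-9/4) = -81/8; a_3 = (-81/8)/(10) = -81/80
  n = 4: D(4) = 4(4 + 1/3) = 52/3; numerator = -3(-81/80) + 2(15/8) = 543/80; a_4 = (543/80)/(52/3) = 1629/4160

r = -1; a_0 = 1; a_1 = -9/4; a_2 = 15/8; a_3 = -81/80; a_4 = 1629/4160


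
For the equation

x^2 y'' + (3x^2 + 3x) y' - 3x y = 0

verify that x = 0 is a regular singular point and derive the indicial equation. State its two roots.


Divide by x^2 to reach normal form y'' + P_1(x) y' + P_2(x) y = 0 with P_1(x) = 3 + 3/x and P_2(x) = -3/x.
x = 0 is a singular point because the y'-coefficient 3 + 3/x has a pole at x = 0 and the y-coefficient -3/x has a pole at x = 0.
It is a regular singular point because x P_1(x) = p(x) = 3x + 3 and x^2 P_2(x) = q(x) = -3x are polynomials, hence analytic at x = 0.
p(0) = 3,  q(0) = 0.
Indicial equation: r(r-1) + p(0) r + q(0) = 0, i.e. r^2 + (p(0) - 1) r + q(0) = 0, i.e. r^2 + 2 r = 0.
Discriminant: (2)^2 - 4(0) = 4, so r = (-2 ± 2)/2.
Solving: r_1 = 0, r_2 = -2.

indicial: r^2 + 2 r = 0; roots r_1 = 0, r_2 = -2


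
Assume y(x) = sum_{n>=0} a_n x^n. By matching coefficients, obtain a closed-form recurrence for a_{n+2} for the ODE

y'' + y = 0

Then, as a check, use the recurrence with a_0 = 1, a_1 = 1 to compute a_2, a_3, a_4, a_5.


Substitute y = sum_n a_n x^n into y'' + (const) y = 0.
y''(x) = sum_{n>=0} (n+2)(n+1) a_{n+2} x^n.
The ODE becomes sum_n [(n+2)(n+1) a_{n+2} + 1 a_n] x^n = 0.
Setting each coefficient to zero gives the recurrence:
  (n+2)(n+1) a_{n+2} + 1 a_n = 0,
  a_{n+2} = -1 / ((n+1)(n+2)) a_n.

Check with a_0 = 1, a_1 = 1 (apply the recurrence for n = 0, 1, 2, 3): a_0 = 1, a_1 = 1, a_2 = -1/2, a_3 = -1/6, a_4 = 1/24, a_5 = 1/120.

a_{n+2} = -1/((n+1)(n+2)) * a_n; check: a_0 = 1, a_1 = 1, a_2 = -1/2, a_3 = -1/6, a_4 = 1/24, a_5 = 1/120


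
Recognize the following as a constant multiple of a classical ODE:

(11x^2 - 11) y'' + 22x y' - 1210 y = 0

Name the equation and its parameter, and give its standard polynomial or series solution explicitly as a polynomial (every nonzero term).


All three coefficients share the factor -11; dividing through by -11 gives  (1 - x^2) y'' - 2x y' + 110 y = 0.
This matches the Legendre equation (1 - x^2) y'' - 2x y' + n(n+1) y = 0 (note the -2x y' term) with n(n+1) = 110, so n = 10; the polynomial solution is P_10(x).
With y = sum_k a_k x^k, matching x^k gives (k+2)(k+1) a_{k+2} = [k(k+1) - n(n+1)] a_k = (k - 10)(k + 11) a_k. The right side vanishes at k = 10, so the series with the parity of 10 terminates at degree 10.
Standard normalization (P_n(1) = 1): leading coefficient (2n)!/(2^n (n!)^2) = 2432902008176640000/(1024*13168189440000) = 46189/256, so a_10 = 46189/256. Work downward with a_k = (k+1)(k+2) a_{k+2} / ((k - 10)(k + 11)):
  a_8 = (9)(10)(46189/256) / ((8 - 10)(8 + 11)) = (2078505/128)/(-38) = -109395/256
  a_6 = (7)(8)(-109395/256) / ((6 - 10)(6 + 11)) = (-765765/32)/(-68) = 45045/128
  a_4 = (5)(6)(45045/128) / ((4 - 10)(4 + 11)) = (675675/64)/(-90) = -15015/128
  a_2 = (3)(4)(-15015/128) / ((2 - 10)(2 + 11)) = (-45045/32)/(-104) = 3465/256
  a_0 = (1)(2)(3465/256) / ((0 - 10)(0 + 11)) = (3465/128)/(-110) = -63/256
Hence P_10(x) = 46189 x^10/256 - 109395 x^8/256 + 45045 x^6/128 - 15015 x^4/128 + 3465 x^2/256 - 63/256.

P_10(x); series = 46189 x^10/256 - 109395 x^8/256 + 45045 x^6/128 - 15015 x^4/128 + 3465 x^2/256 - 63/256


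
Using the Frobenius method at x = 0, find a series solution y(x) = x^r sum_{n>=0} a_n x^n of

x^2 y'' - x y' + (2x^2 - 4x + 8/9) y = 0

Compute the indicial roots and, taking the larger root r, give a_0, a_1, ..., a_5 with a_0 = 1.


Write in Frobenius form y'' + (p(x)/x) y' + (q(x)/x^2) y = 0:
  p(x) = -1,  q(x) = 2x^2 - 4x + 8/9.
Indicial equation: r(r-1) + (-1) r + (8/9) = 0 -> roots r_1 = 4/3, r_2 = 2/3.
Take r = r_1 = 4/3. Let y(x) = x^r sum_{n>=0} a_n x^n with a_0 = 1.
Substitute y = x^r sum a_n x^n and match x^{r+n}. The recurrence is
  D(n) a_n - 4 a_{n-1} + 2 a_{n-2} = 0,  where D(n) = (r+n)(r+n-1) + (-1)(r+n) + (8/9).
  a_n = [4 a_{n-1} - 2 a_{n-2}] / D(n).
Since the indicial polynomial factors as (r - r_1)(r - r_2), D(n) = (r_1 + n - r_1)(r_1 + n - r_2) = n(n + 2/3).
Evaluating step by step (a_0 = 1):
  n = 1: D(1) = 1(1 + 2/3) = 5/3; numerator = 4(1) = 4; a_1 = (4)/(5/3) = 12/5
  n = 2: D(2) = 2(2 + 2/3) = 16/3; numerator = 4(12/5) - 2(1) = 38/5; a_2 = (38/5)/(16/3) = 57/40
  n = 3: D(3) = 3(3 + 2/3) = 11; numerator = 4(57/40) - 2(12/5) = 9/10; a_3 = (9/10)/(11) = 9/110
  n = 4: D(4) = 4(4 + 2/3) = 56/3; numerator = 4(9/110) - 2(57/40) = -111/44; a_4 = (-111/44)/(56/3) = -333/2464
  n = 5: D(5) = 5(5 + 2/3) = 85/3; numerator = 4(-333/2464) - 2(9/110) = -2169/3080; a_5 = (-2169/3080)/(85/3) = -6507/261800

r = 4/3; a_0 = 1; a_1 = 12/5; a_2 = 57/40; a_3 = 9/110; a_4 = -333/2464; a_5 = -6507/261800


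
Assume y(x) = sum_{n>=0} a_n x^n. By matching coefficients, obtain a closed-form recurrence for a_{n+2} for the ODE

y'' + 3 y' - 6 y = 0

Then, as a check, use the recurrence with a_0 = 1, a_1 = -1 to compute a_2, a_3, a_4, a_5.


Substitute y = sum_n a_n x^n.
y''(x) has coefficient (n+2)(n+1) a_{n+2} at x^n;
3 y'(x) has coefficient 3 (n+1) a_{n+1} at x^n;
-6 y(x) has coefficient -6 a_n at x^n.
Matching x^n: (n+2)(n+1) a_{n+2} + 3 (n+1) a_{n+1} - 6 a_n = 0.
Thus a_{n+2} = [-3 (n+1) a_{n+1} + 6 a_n] / ((n+1)(n+2)).

Check with a_0 = 1, a_1 = -1 (apply the recurrence for n = 0, 1, 2, 3): a_0 = 1, a_1 = -1, a_2 = 9/2, a_3 = -11/2, a_4 = 51/8, a_5 = -219/40.

a_(n+2) = [-3 (n+1) a_(n+1) + 6 a_n] / ((n+1)(n+2)); check: a_0 = 1, a_1 = -1, a_2 = 9/2, a_3 = -11/2, a_4 = 51/8, a_5 = -219/40


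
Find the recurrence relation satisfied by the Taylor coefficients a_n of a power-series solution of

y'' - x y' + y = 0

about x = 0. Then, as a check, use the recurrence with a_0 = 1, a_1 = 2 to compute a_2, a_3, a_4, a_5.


Substitute y = sum_n a_n x^n.
y''(x) has coefficient (n+2)(n+1) a_{n+2} at x^n;
-x y'(x) has coefficient -n a_n at x^n (shift);
y(x) has coefficient 1 a_n at x^n.
Matching x^n: (n+2)(n+1) a_{n+2} + (-n + 1) a_n = 0.
Thus a_{n+2} = (n - 1) / ((n+1)(n+2)) * a_n.

Check with a_0 = 1, a_1 = 2 (apply the recurrence for n = 0, 1, 2, 3): a_0 = 1, a_1 = 2, a_2 = -1/2, a_3 = 0, a_4 = -1/24, a_5 = 0.

a_(n+2) = (n - 1) / ((n+1)(n+2)) * a_n; check: a_0 = 1, a_1 = 2, a_2 = -1/2, a_3 = 0, a_4 = -1/24, a_5 = 0


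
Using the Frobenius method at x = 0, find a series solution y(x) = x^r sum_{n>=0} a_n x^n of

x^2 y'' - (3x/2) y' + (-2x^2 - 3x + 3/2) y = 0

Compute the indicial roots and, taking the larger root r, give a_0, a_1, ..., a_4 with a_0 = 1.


Write in Frobenius form y'' + (p(x)/x) y' + (q(x)/x^2) y = 0:
  p(x) = -3/2,  q(x) = -2x^2 - 3x + 3/2.
Indicial equation: r(r-1) + (-3/2) r + (3/2) = 0 -> roots r_1 = 3/2, r_2 = 1.
Take r = r_1 = 3/2. Let y(x) = x^r sum_{n>=0} a_n x^n with a_0 = 1.
Substitute y = x^r sum a_n x^n and match x^{r+n}. The recurrence is
  D(n) a_n - 3 a_{n-1} - 2 a_{n-2} = 0,  where D(n) = (r+n)(r+n-1) + (-3/2)(r+n) + (3/2).
  a_n = [3 a_{n-1} + 2 a_{n-2}] / D(n).
Since the indicial polynomial factors as (r - r_1)(r - r_2), D(n) = (r_1 + n - r_1)(r_1 + n - r_2) = n(n + 1/2).
Evaluating step by step (a_0 = 1):
  n = 1: D(1) = 1(1 + 1/2) = 3/2; numerator = 3(1) = 3; a_1 = (3)/(3/2) = 2
  n = 2: D(2) = 2(2 + 1/2) = 5; numerator = 3(2) + 2(1) = 8; a_2 = (8)/(5) = 8/5
  n = 3: D(3) = 3(3 + 1/2) = 21/2; numerator = 3(8/5) + 2(2) = 44/5; a_3 = (44/5)/(21/2) = 88/105
  n = 4: D(4) = 4(4 + 1/2) = 18; numerator = 3(88/105) + 2(8/5) = 40/7; a_4 = (40/7)/(18) = 20/63

r = 3/2; a_0 = 1; a_1 = 2; a_2 = 8/5; a_3 = 88/105; a_4 = 20/63


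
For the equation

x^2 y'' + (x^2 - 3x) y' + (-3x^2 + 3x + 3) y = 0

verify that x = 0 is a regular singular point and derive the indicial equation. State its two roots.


Divide by x^2 to reach normal form y'' + P_1(x) y' + P_2(x) y = 0 with P_1(x) = 1 - 3/x and P_2(x) = -3 + 3/x + 3/x^2.
x = 0 is a singular point because the y'-coefficient 1 - 3/x has a pole at x = 0 and the y-coefficient -3 + 3/x + 3/x^2 has a pole at x = 0.
It is a regular singular point because x P_1(x) = p(x) = x - 3 and x^2 P_2(x) = q(x) = -3x^2 + 3x + 3 are polynomials, hence analytic at x = 0.
p(0) = -3,  q(0) = 3.
Indicial equation: r(r-1) + p(0) r + q(0) = 0, i.e. r^2 + (p(0) - 1) r + q(0) = 0, i.e. r^2 - 4 r + 3 = 0.
Discriminant: (-4)^2 - 4(3) = 4, so r = (4 ± 2)/2.
Solving: r_1 = 3, r_2 = 1.

indicial: r^2 - 4 r + 3 = 0; roots r_1 = 3, r_2 = 1


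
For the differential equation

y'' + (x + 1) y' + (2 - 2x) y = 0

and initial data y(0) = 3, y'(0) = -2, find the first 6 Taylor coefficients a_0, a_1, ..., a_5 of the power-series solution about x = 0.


Ansatz: y(x) = sum_{n>=0} a_n x^n, so y'(x) = sum_{n>=1} n a_n x^(n-1) and y''(x) = sum_{n>=2} n(n-1) a_n x^(n-2).
Substitute into P(x) y'' + Q(x) y' + R(x) y = 0 with P(x) = 1, Q(x) = x + 1, R(x) = 2 - 2x, and match powers of x.
Initial conditions: a_0 = 3, a_1 = -2.
Setting the coefficient of each power of x to zero and solving order by order (substituting the coefficients already found):
  x^0: 2 a_2 + a_1 + 2 a_0 = 0  ->  2 a_2 = -a_1 - 2 a_0 = -4  ->  a_2 = -2
  x^1: 6 a_3 + 2 a_2 + 3 a_1 - 2 a_0 = 0  ->  6 a_3 = -2 a_2 - 3 a_1 + 2 a_0 = 16  ->  a_3 = 8/3
  x^2: 12 a_4 + 3 a_3 + 4 a_2 - 2 a_1 = 0  ->  12 a_4 = -3 a_3 - 4 a_2 + 2 a_1 = -4  ->  a_4 = -1/3
  x^3: 20 a_5 + 4 a_4 + 5 a_3 - 2 a_2 = 0  ->  20 a_5 = -4 a_4 - 5 a_3 + 2 a_2 = -16  ->  a_5 = -4/5
Truncated series: y(x) = 3 - 2 x - 2 x^2 + (8/3) x^3 - (1/3) x^4 - (4/5) x^5 + O(x^6).

a_0 = 3; a_1 = -2; a_2 = -2; a_3 = 8/3; a_4 = -1/3; a_5 = -4/5


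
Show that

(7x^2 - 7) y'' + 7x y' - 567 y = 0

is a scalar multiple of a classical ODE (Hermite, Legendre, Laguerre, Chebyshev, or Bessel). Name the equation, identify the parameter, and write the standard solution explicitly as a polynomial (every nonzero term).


All three coefficients share the factor -7; dividing through by -7 gives  (1 - x^2) y'' - x y' + 81 y = 0.
This matches the Chebyshev equation (1 - x^2) y'' - x y' + n^2 y = 0 (note the -x y' term, not -2x y') with n^2 = 81, so n = 9; the polynomial solution is T_9(x).
With y = sum_k a_k x^k, matching x^k gives (k+2)(k+1) a_{k+2} = (k^2 - n^2) a_k = (k - 9)(k + 9) a_k. The right side vanishes at k = 9, so the series with the parity of 9 terminates at degree 9.
Standard normalization: leading coefficient of T_n is 2^(n-1), so a_9 = 2^8 = 256. Work downward with a_k = (k+1)(k+2) a_{k+2} / ((k - 9)(k + 9)):
  a_7 = (8)(9)(256) / ((7 - 9)(7 + 9)) = 18432/(-32) = -576
  a_5 = (6)(7)(-576) / ((5 - 9)(5 + 9)) = -24192/(-56) = 432
  a_3 = (4)(5)(432) / ((3 - 9)(3 + 9)) = 8640/(-72) = -120
  a_1 = (2)(3)(-120) / ((1 - 9)(1 + 9)) = -720/(-80) = 9
Hence T_9(x) = 256 x^9 - 576 x^7 + 432 x^5 - 120 x^3 + 9 x.

T_9(x); series = 256 x^9 - 576 x^7 + 432 x^5 - 120 x^3 + 9 x


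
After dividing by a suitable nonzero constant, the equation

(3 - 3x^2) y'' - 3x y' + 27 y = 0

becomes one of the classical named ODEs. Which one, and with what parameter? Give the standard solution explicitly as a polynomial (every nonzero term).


All three coefficients share the factor 3; dividing through by 3 gives  (1 - x^2) y'' - x y' + 9 y = 0.
This matches the Chebyshev equation (1 - x^2) y'' - x y' + n^2 y = 0 (note the -x y' term, not -2x y') with n^2 = 9, so n = 3; the polynomial solution is T_3(x).
With y = sum_k a_k x^k, matching x^k gives (k+2)(k+1) a_{k+2} = (k^2 - n^2) a_k = (k - 3)(k + 3) a_k. The right side vanishes at k = 3, so the series with the parity of 3 terminates at degree 3.
Standard normalization: leading coefficient of T_n is 2^(n-1), so a_3 = 2^2 = 4. Work downward with a_k = (k+1)(k+2) a_{k+2} / ((k - 3)(k + 3)):
  a_1 = (2)(3)(4) / ((1 - 3)(1 + 3)) = 24/(-8) = -3
Hence T_3(x) = 4 x^3 - 3 x.

T_3(x); series = 4 x^3 - 3 x


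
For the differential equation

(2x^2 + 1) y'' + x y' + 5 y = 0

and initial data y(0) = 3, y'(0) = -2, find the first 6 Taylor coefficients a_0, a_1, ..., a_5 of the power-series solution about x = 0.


Ansatz: y(x) = sum_{n>=0} a_n x^n, so y'(x) = sum_{n>=1} n a_n x^(n-1) and y''(x) = sum_{n>=2} n(n-1) a_n x^(n-2).
Substitute into P(x) y'' + Q(x) y' + R(x) y = 0 with P(x) = 2x^2 + 1, Q(x) = x, R(x) = 5, and match powers of x.
Initial conditions: a_0 = 3, a_1 = -2.
Setting the coefficient of each power of x to zero and solving order by order (substituting the coefficients already found):
  x^0: 2 a_2 + 5 a_0 = 0  ->  2 a_2 = -5 a_0 = -15  ->  a_2 = -15/2
  x^1: 6 a_3 + 6 a_1 = 0  ->  6 a_3 = -6 a_1 = 12  ->  a_3 = 2
  x^2: 12 a_4 + 11 a_2 = 0  ->  12 a_4 = -11 a_2 = 165/2  ->  a_4 = 55/8
  x^3: 20 a_5 + 20 a_3 = 0  ->  20 a_5 = -20 a_3 = -40  ->  a_5 = -2
Truncated series: y(x) = 3 - 2 x - (15/2) x^2 + 2 x^3 + (55/8) x^4 - 2 x^5 + O(x^6).

a_0 = 3; a_1 = -2; a_2 = -15/2; a_3 = 2; a_4 = 55/8; a_5 = -2


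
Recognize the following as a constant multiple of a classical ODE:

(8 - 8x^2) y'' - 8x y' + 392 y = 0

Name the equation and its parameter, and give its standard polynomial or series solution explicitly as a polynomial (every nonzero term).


All three coefficients share the factor 8; dividing through by 8 gives  (1 - x^2) y'' - x y' + 49 y = 0.
This matches the Chebyshev equation (1 - x^2) y'' - x y' + n^2 y = 0 (note the -x y' term, not -2x y') with n^2 = 49, so n = 7; the polynomial solution is T_7(x).
With y = sum_k a_k x^k, matching x^k gives (k+2)(k+1) a_{k+2} = (k^2 - n^2) a_k = (k - 7)(k + 7) a_k. The right side vanishes at k = 7, so the series with the parity of 7 terminates at degree 7.
Standard normalization: leading coefficient of T_n is 2^(n-1), so a_7 = 2^6 = 64. Work downward with a_k = (k+1)(k+2) a_{k+2} / ((k - 7)(k + 7)):
  a_5 = (6)(7)(64) / ((5 - 7)(5 + 7)) = 2688/(-24) = -112
  a_3 = (4)(5)(-112) / ((3 - 7)(3 + 7)) = -2240/(-40) = 56
  a_1 = (2)(3)(56) / ((1 - 7)(1 + 7)) = 336/(-48) = -7
Hence T_7(x) = 64 x^7 - 112 x^5 + 56 x^3 - 7 x.

T_7(x); series = 64 x^7 - 112 x^5 + 56 x^3 - 7 x


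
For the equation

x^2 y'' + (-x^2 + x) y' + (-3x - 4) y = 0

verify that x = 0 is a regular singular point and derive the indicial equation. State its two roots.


Divide by x^2 to reach normal form y'' + P_1(x) y' + P_2(x) y = 0 with P_1(x) = -1 + 1/x and P_2(x) = -3/x - 4/x^2.
x = 0 is a singular point because the y'-coefficient -1 + 1/x has a pole at x = 0 and the y-coefficient -3/x - 4/x^2 has a pole at x = 0.
It is a regular singular point because x P_1(x) = p(x) = 1 - x and x^2 P_2(x) = q(x) = -3x - 4 are polynomials, hence analytic at x = 0.
p(0) = 1,  q(0) = -4.
Indicial equation: r(r-1) + p(0) r + q(0) = 0, i.e. r^2 + (p(0) - 1) r + q(0) = 0, i.e. r^2 - 4 = 0.
Discriminant: (0)^2 - 4(-4) = 16, so r = (0 ± 4)/2.
Solving: r_1 = 2, r_2 = -2.

indicial: r^2 - 4 = 0; roots r_1 = 2, r_2 = -2
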